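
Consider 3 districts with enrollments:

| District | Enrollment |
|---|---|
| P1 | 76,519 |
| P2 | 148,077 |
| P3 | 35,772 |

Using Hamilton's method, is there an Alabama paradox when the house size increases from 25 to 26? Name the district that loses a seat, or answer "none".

P3

At 25 seats: P1 7, P2 14, P3 4.
At 26 seats: P1 8, P2 15, P3 3.
P3 drops from 4 to 3.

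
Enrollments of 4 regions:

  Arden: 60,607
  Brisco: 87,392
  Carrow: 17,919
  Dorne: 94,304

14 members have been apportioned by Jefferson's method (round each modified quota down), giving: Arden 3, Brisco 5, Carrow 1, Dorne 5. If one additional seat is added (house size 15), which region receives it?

Priority for the next seat is population ÷ (current seats + 1).
Priorities: Arden 15151.750, Brisco 14565.333, Carrow 8959.500, Dorne 15717.333.
Highest priority: Dorne.

Dorne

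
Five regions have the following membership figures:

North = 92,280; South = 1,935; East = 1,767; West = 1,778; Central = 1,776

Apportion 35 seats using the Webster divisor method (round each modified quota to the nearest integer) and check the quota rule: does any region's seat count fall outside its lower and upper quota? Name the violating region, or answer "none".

Standard quotas: North 32.449, South 0.680, East 0.621, West 0.625, Central 0.624.
Webster allocation: North 31, South 1, East 1, West 1, Central 1.
North has quota 32.449 (lower 32, upper 33) but receives 31 — outside the quota interval.

North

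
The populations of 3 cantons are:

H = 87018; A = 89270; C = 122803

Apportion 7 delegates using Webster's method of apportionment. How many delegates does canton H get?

Standard divisor 299091/7 ≈ 42727.286; standard quotas: H 2.037, A 2.089, C 2.874.
Rounding to the nearest integer gives H 2, A 2, C 3 — total 7, matching the house size, so no adjustment is needed.
H receives 2.

2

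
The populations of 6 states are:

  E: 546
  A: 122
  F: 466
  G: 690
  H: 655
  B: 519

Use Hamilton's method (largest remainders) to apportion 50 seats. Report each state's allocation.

E 9; A 2; F 8; G 11; H 11; B 9

Total 2998; standard divisor 2998/50 ≈ 59.96.
Standard quotas: E 9.106, A 2.035, F 7.772, G 11.508, H 10.924, B 8.656.
Lower quotas: E 9, A 2, F 7, G 11, H 10, B 8 (sum 47, leaving 3 seats).
Remainders in descending order: H 0.924, F 0.772, B 0.656, G 0.508, E 0.106, A 0.035.
Largest remainders: H, F, B receive the extra seats.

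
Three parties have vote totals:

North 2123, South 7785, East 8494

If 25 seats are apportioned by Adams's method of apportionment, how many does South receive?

11

Standard divisor 18402/25 ≈ 736.08; standard quotas: North 2.884, South 10.576, East 11.540.
Rounding up gives 3, 11, 12 = 26 seats, so the divisor must be adjusted.
With modified divisor 775: modified quotas North 2.739, South 10.045, East 10.960.
Rounding up: North 3, South 11, East 11 (total 25).
South receives 11.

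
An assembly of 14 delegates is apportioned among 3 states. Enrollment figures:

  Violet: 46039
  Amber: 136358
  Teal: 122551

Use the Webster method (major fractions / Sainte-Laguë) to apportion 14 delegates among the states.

Violet: 2, Amber: 6, Teal: 6

Standard divisor 304948/14 ≈ 21782; standard quotas: Violet 2.114, Amber 6.260, Teal 5.626.
Rounding to the nearest integer gives Violet 2, Amber 6, Teal 6 — total 14, matching the house size, so no adjustment is needed.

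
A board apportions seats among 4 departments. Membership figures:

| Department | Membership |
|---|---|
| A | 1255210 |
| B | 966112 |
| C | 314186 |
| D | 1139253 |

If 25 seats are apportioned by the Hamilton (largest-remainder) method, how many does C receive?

Total 3674761; standard divisor 3674761/25 ≈ 146990.44.
Standard quotas: A 8.5394, B 6.5726, C 2.1375, D 7.7505.
Lower quotas: A 8, B 6, C 2, D 7 (sum 23, leaving 2 seats).
Remainders in descending order: D 0.7505, B 0.5726, A 0.5394, C 0.1375.
The surplus seats go to D, B.
C receives 2.

2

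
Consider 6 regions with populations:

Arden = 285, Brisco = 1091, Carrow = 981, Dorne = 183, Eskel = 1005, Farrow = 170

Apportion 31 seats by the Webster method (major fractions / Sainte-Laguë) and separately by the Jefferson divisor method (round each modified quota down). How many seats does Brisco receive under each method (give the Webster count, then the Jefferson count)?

Webster: Arden 2, Brisco 9, Carrow 8, Dorne 2, Eskel 9, Farrow 1.
Jefferson: Arden 2, Brisco 10, Carrow 8, Dorne 1, Eskel 9, Farrow 1.
Brisco gets 9 under Webster and 10 under Jefferson.

9 and 10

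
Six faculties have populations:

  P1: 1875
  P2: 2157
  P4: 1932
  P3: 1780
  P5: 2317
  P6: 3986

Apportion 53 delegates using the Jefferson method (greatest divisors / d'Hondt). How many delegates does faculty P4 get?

Standard divisor 14047/53 ≈ 265.038; standard quotas: P1 7.074, P2 8.138, P4 7.290, P3 6.716, P5 8.742, P6 15.039.
Rounding down gives 7, 8, 7, 6, 8, 15 = 51 seats, so the divisor must be adjusted.
With modified divisor 250: modified quotas P1 7.500, P2 8.628, P4 7.728, P3 7.120, P5 9.268, P6 15.944.
Rounding down: P1 7, P2 8, P4 7, P3 7, P5 9, P6 15 (total 53).
P4 receives 7.

7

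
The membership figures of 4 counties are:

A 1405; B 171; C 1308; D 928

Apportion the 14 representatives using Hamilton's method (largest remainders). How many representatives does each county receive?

The standard divisor is 3812/14 ≈ 272.286.
Standard quotas: A 5.160, B 0.628, C 4.804, D 3.408.
Lower quotas: A 5, B 0, C 4, D 3 (sum 12, leaving 2 seats).
Remainders in descending order: C 0.804, B 0.628, D 0.408, A 0.160.
Largest remainders: C, B receive the extra seats.

A: 5, B: 1, C: 5, D: 3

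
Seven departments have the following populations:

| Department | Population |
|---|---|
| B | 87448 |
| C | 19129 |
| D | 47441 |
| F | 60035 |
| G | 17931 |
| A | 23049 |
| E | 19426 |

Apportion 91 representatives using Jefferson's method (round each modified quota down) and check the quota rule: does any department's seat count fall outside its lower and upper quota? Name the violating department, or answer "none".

B

Standard quotas: B 28.994, C 6.342, D 15.730, F 19.905, G 5.945, A 7.642, E 6.441.
Jefferson allocation: B 30, C 6, D 16, F 20, G 6, A 7, E 6.
B has quota 28.994 (lower 28, upper 29) but receives 30 — outside the quota interval.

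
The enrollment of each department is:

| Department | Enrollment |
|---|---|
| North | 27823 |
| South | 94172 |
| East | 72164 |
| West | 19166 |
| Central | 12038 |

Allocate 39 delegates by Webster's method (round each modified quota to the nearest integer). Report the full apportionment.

Standard divisor 225363/39 ≈ 5778.538; standard quotas: North 4.815, South 16.297, East 12.488, West 3.317, Central 2.083.
Rounding to the nearest integer gives 5, 16, 12, 3, 2 = 38 seats, so the divisor must be adjusted.
With modified divisor 5740: modified quotas North 4.847, South 16.406, East 12.572, West 3.339, Central 2.097.
Rounding to the nearest integer: North 5, South 16, East 13, West 3, Central 2 (total 39).

North 5, South 16, East 13, West 3, Central 2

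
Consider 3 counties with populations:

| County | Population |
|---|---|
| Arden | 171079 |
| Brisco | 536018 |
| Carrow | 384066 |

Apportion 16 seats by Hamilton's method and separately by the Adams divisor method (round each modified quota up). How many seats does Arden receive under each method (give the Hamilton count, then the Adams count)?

Hamilton: Arden 2, Brisco 8, Carrow 6.
Adams: Arden 3, Brisco 7, Carrow 6.
Arden gets 2 under Hamilton and 3 under Adams.

2 and 3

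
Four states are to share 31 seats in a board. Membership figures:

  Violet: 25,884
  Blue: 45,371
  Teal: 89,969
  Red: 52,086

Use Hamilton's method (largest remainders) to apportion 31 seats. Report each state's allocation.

Total 213310; standard divisor 213310/31 ≈ 6880.968.
Standard quotas: Violet 3.7617, Blue 6.5937, Teal 13.0751, Red 7.5696.
Lower quotas: Violet 3, Blue 6, Teal 13, Red 7 (sum 29, leaving 2 seats).
Remainders in descending order: Violet 0.7617, Blue 0.5937, Red 0.5696, Teal 0.0751.
The surplus seats go to Violet, Blue.

Violet 4; Blue 7; Teal 13; Red 7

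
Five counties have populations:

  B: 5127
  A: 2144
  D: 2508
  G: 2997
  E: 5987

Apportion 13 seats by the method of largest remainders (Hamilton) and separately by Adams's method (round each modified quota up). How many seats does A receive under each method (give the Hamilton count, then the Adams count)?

Hamilton: B 4, A 1, D 2, G 2, E 4.
Adams: B 3, A 2, D 2, G 2, E 4.
A gets 1 under Hamilton and 2 under Adams.

1 and 2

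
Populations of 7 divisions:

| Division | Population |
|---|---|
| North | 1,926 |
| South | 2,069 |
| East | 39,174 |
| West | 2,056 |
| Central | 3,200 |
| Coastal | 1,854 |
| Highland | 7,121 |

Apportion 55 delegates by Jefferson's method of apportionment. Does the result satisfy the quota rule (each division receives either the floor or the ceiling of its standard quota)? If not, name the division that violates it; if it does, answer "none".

Standard quotas: North 1.845, South 1.982, East 37.536, West 1.970, Central 3.066, Coastal 1.776, Highland 6.823.
Jefferson allocation: North 1, South 2, East 39, West 2, Central 3, Coastal 1, Highland 7.
East has quota 37.536 (lower 37, upper 38) but receives 39 — outside the quota interval.

East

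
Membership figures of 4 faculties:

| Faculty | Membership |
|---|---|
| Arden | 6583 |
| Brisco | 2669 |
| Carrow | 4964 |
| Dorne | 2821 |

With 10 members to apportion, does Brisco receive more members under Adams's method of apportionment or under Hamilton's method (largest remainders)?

Adams

Adams: Arden 3, Brisco 2, Carrow 3, Dorne 2.
Hamilton: Arden 4, Brisco 1, Carrow 3, Dorne 2.
Brisco gets 2 under Adams and 1 under Hamilton.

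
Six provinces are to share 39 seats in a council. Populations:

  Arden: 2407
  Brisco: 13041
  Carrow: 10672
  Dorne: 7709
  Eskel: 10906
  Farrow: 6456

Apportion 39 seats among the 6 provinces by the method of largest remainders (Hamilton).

Total 51191; standard divisor 51191/39 ≈ 1312.59.
Standard quotas: Arden 1.8338, Brisco 9.9353, Carrow 8.1305, Dorne 5.8731, Eskel 8.3088, Farrow 4.9185.
Lower quotas: Arden 1, Brisco 9, Carrow 8, Dorne 5, Eskel 8, Farrow 4 (sum 35, leaving 4 seats).
Remainders in descending order: Brisco 0.9353, Farrow 0.9185, Dorne 0.8731, Arden 0.8338, Eskel 0.3088, Carrow 0.1305.
The surplus seats go to Brisco, Farrow, Dorne, Arden.

Arden: 2, Brisco: 10, Carrow: 8, Dorne: 6, Eskel: 8, Farrow: 5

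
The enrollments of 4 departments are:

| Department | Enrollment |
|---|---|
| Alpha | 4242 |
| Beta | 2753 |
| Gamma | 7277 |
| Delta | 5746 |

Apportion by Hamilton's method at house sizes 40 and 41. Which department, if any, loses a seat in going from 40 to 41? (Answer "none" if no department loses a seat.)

Beta

At 40 seats: Alpha 8, Beta 6, Gamma 15, Delta 11.
At 41 seats: Alpha 9, Beta 5, Gamma 15, Delta 12.
Beta drops from 6 to 5.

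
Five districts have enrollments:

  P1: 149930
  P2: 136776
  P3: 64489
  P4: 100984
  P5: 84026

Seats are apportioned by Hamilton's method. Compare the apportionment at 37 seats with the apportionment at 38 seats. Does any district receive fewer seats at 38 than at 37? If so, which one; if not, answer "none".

At 37 seats: P1 10, P2 9, P3 5, P4 7, P5 6.
At 38 seats: P1 11, P2 10, P3 4, P4 7, P5 6.
P3 drops from 5 to 4.

P3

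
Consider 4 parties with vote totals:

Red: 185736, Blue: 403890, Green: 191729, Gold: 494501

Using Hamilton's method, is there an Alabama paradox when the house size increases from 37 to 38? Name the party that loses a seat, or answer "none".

none

At 37 seats: Red 5, Blue 12, Green 6, Gold 14.
At 38 seats: Red 5, Blue 12, Green 6, Gold 15.
No party's allocation decreased.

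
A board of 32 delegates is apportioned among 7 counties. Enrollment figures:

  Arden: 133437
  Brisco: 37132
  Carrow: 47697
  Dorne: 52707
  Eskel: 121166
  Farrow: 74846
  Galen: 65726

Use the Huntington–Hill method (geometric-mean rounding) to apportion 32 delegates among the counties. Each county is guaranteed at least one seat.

Arden: 8, Brisco: 2, Carrow: 3, Dorne: 3, Eskel: 7, Farrow: 5, Galen: 4

With divisor 16464: modified quotas Arden 8.105, Brisco 2.255, Carrow 2.897, Dorne 3.201, Eskel 7.359, Farrow 4.546, Galen 3.992.
Geometric-mean thresholds: Arden √(8·9)=8.485, Brisco √(2·3)=2.449, Carrow √(2·3)=2.449, Dorne √(3·4)=3.464, Eskel √(7·8)=7.483, Farrow √(4·5)=4.472, Galen √(3·4)=3.464.
Each quota rounded against its threshold gives Arden 8, Brisco 2, Carrow 3, Dorne 3, Eskel 7, Farrow 5, Galen 4 (total 32).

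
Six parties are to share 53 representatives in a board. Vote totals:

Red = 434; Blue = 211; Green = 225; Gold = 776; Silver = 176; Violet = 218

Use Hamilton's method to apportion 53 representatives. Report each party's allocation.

The standard divisor is 2040/53 ≈ 38.491.
Standard quotas: Red 11.275, Blue 5.482, Green 5.846, Gold 20.161, Silver 4.573, Violet 5.664.
Lower quotas: Red 11, Blue 5, Green 5, Gold 20, Silver 4, Violet 5 (sum 50, leaving 3 seats).
Remainders in descending order: Green 0.846, Violet 0.664, Silver 0.573, Blue 0.482, Red 0.275, Gold 0.161.
The surplus seats go to Green, Violet, Silver.

Red 11; Blue 5; Green 6; Gold 20; Silver 5; Violet 6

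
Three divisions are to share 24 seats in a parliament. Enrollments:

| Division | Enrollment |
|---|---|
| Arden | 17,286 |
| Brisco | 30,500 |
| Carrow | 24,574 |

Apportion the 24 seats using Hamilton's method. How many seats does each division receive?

Arden=6, Brisco=10, Carrow=8

Total 72360; standard divisor 72360/24 = 3015.
Standard quotas: Arden 5.7333, Brisco 10.1161, Carrow 8.1506.
Lower quotas: Arden 5, Brisco 10, Carrow 8 (sum 23, leaving 1 seat).
Remainders in descending order: Arden 0.7333, Carrow 0.1506, Brisco 0.1161.
Largest remainder: Arden receives the extra seat.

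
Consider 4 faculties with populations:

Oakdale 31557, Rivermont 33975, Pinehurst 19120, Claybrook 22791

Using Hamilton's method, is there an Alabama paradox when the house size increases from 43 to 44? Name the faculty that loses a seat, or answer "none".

none

At 43 seats: Oakdale 13, Rivermont 13, Pinehurst 8, Claybrook 9.
At 44 seats: Oakdale 13, Rivermont 14, Pinehurst 8, Claybrook 9.
No faculty's allocation decreased.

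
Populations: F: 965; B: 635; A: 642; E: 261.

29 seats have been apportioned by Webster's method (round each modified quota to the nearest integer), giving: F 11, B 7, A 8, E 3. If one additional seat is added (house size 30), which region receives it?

Priority for the next seat is population ÷ (current seats + 0.5).
Priorities: F 83.913, B 84.667, A 75.529, E 74.571.
Highest priority: B.

B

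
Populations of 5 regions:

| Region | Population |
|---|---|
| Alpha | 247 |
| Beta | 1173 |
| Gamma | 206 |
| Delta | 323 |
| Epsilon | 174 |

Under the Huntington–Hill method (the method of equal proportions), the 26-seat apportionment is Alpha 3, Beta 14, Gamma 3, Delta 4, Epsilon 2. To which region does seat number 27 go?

Priority for the next seat is population ÷ (√(s·(s+1))).
Priorities: Alpha 71.303, Beta 80.945, Gamma 59.467, Delta 72.225, Epsilon 71.035.
Highest priority: Beta.

Beta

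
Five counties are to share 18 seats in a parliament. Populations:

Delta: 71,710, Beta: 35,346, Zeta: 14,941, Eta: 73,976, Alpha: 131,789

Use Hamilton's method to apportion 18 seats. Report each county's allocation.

Delta=4, Beta=2, Zeta=1, Eta=4, Alpha=7

Standard divisor: 327762 ÷ 18 = 18209.
Standard quotas: Delta 3.9382, Beta 1.9411, Zeta 0.8205, Eta 4.0626, Alpha 7.2376.
Lower quotas: Delta 3, Beta 1, Zeta 0, Eta 4, Alpha 7 (sum 15, leaving 3 seats).
Remainders in descending order: Beta 0.9411, Delta 0.9382, Zeta 0.8205, Alpha 0.2376, Eta 0.0626.
The surplus seats go to Beta, Delta, Zeta.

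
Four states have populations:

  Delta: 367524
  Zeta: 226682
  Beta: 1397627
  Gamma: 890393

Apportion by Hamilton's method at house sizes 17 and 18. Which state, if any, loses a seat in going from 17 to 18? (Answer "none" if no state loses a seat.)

At 17 seats: Delta 2, Zeta 2, Beta 8, Gamma 5.
At 18 seats: Delta 2, Zeta 1, Beta 9, Gamma 6.
Zeta drops from 2 to 1.

Zeta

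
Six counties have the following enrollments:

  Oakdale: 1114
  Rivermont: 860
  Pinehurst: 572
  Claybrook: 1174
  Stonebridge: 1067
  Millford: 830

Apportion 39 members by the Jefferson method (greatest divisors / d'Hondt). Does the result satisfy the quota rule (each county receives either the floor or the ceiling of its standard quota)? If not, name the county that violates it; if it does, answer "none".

none

Standard quotas: Oakdale 7.735, Rivermont 5.971, Pinehurst 3.972, Claybrook 8.151, Stonebridge 7.408, Millford 5.763.
Jefferson allocation: Oakdale 8, Rivermont 6, Pinehurst 4, Claybrook 8, Stonebridge 7, Millford 6.
Every allocation lies between the lower and upper quota.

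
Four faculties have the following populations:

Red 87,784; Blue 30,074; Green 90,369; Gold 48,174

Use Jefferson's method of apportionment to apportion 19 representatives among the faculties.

Red: 7, Blue: 2, Green: 7, Gold: 3

Standard divisor 256401/19 ≈ 13494.789; standard quotas: Red 6.505, Blue 2.229, Green 6.697, Gold 3.570.
Rounding down gives 6, 2, 6, 3 = 17 seats, so the divisor must be adjusted.
With modified divisor 12300: modified quotas Red 7.137, Blue 2.445, Green 7.347, Gold 3.917.
Rounding down: Red 7, Blue 2, Green 7, Gold 3 (total 19).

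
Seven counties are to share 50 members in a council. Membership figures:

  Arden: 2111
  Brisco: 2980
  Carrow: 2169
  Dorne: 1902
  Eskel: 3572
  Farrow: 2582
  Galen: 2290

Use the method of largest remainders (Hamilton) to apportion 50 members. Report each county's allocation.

The standard divisor is 17606/50 ≈ 352.12.
Standard quotas: Arden 5.995, Brisco 8.463, Carrow 6.160, Dorne 5.402, Eskel 10.144, Farrow 7.333, Galen 6.503.
Lower quotas: Arden 5, Brisco 8, Carrow 6, Dorne 5, Eskel 10, Farrow 7, Galen 6 (sum 47, leaving 3 seats).
Remainders in descending order: Arden 0.995, Galen 0.503, Brisco 0.463, Dorne 0.402, Farrow 0.333, Carrow 0.160, Eskel 0.144.
Largest remainders: Arden, Galen, Brisco receive the extra seats.

Arden 6; Brisco 9; Carrow 6; Dorne 5; Eskel 10; Farrow 7; Galen 7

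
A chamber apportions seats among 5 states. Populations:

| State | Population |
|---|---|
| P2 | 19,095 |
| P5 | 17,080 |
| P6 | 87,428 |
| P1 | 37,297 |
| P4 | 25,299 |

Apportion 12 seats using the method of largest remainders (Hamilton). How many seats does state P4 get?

2

Standard divisor: 186199 ÷ 12 ≈ 15516.583.
Standard quotas: P2 1.2306, P5 1.1008, P6 5.6345, P1 2.4037, P4 1.6304.
Lower quotas: P2 1, P5 1, P6 5, P1 2, P4 1 (sum 10, leaving 2 seats).
Remainders in descending order: P6 0.6345, P4 0.6304, P1 0.4037, P2 0.2306, P5 0.1008.
Largest remainders: P6, P4 receive the extra seats.
P4 receives 2.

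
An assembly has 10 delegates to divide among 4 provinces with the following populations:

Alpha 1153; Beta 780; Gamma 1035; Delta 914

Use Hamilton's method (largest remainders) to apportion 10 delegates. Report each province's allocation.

The standard divisor is 3882/10 ≈ 388.2.
Standard quotas: Alpha 2.970, Beta 2.009, Gamma 2.666, Delta 2.354.
Lower quotas: Alpha 2, Beta 2, Gamma 2, Delta 2 (sum 8, leaving 2 seats).
Remainders in descending order: Alpha 0.970, Gamma 0.666, Delta 0.354, Beta 0.009.
Largest remainders: Alpha, Gamma receive the extra seats.

Alpha=3, Beta=2, Gamma=3, Delta=2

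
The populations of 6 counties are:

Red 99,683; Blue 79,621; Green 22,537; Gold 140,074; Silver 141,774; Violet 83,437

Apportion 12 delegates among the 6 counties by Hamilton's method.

Standard divisor: 567126 ÷ 12 ≈ 47260.5.
Standard quotas: Red 2.1092, Blue 1.6847, Green 0.4769, Gold 2.9639, Silver 2.9998, Violet 1.7655.
Lower quotas: Red 2, Blue 1, Green 0, Gold 2, Silver 2, Violet 1 (sum 8, leaving 4 seats).
Remainders in descending order: Silver 0.9998, Gold 0.9639, Violet 0.7655, Blue 0.6847, Green 0.4769, Red 0.1092.
Largest remainders: Silver, Gold, Violet, Blue receive the extra seats.

Red 2, Blue 2, Green 0, Gold 3, Silver 3, Violet 2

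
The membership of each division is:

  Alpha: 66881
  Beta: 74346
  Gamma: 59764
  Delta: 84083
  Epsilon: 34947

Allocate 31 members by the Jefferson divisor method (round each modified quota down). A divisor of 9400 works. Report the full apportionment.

With modified divisor 9400: modified quotas Alpha 7.115, Beta 7.909, Gamma 6.358, Delta 8.945, Epsilon 3.718.
Rounding down: Alpha 7, Beta 7, Gamma 6, Delta 8, Epsilon 3 (total 31).

Alpha 7, Beta 7, Gamma 6, Delta 8, Epsilon 3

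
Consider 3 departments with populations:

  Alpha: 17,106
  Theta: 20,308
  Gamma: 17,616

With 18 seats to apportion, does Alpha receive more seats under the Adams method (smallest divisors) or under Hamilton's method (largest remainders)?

Adams

Adams: Alpha 6, Theta 6, Gamma 6.
Hamilton: Alpha 5, Theta 7, Gamma 6.
Alpha gets 6 under Adams and 5 under Hamilton.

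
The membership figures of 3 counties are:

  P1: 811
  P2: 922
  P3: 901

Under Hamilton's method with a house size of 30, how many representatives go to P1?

Total 2634; standard divisor 2634/30 ≈ 87.8.
Standard quotas: P1 9.237, P2 10.501, P3 10.262.
Lower quotas: P1 9, P2 10, P3 10 (sum 29, leaving 1 seat).
Remainders in descending order: P2 0.501, P3 0.262, P1 0.237.
The surplus seat goes to P2.
P1 receives 9.

9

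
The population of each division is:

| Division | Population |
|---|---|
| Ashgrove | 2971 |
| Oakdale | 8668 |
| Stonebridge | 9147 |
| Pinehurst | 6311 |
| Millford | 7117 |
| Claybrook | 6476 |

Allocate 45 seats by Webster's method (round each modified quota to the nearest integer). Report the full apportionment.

Standard divisor 40690/45 ≈ 904.222; standard quotas: Ashgrove 3.286, Oakdale 9.586, Stonebridge 10.116, Pinehurst 6.979, Millford 7.871, Claybrook 7.162.
Rounding to the nearest integer gives Ashgrove 3, Oakdale 10, Stonebridge 10, Pinehurst 7, Millford 8, Claybrook 7 — total 45, matching the house size, so no adjustment is needed.

Ashgrove=3, Oakdale=10, Stonebridge=10, Pinehurst=7, Millford=8, Claybrook=7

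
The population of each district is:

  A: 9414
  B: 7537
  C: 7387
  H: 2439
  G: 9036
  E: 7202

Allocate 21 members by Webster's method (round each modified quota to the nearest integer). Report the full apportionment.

Standard divisor 43015/21 ≈ 2048.333; standard quotas: A 4.596, B 3.680, C 3.606, H 1.191, G 4.411, E 3.516.
Rounding to the nearest integer gives 5, 4, 4, 1, 4, 4 = 22 seats, so the divisor must be adjusted.
With modified divisor 2070: modified quotas A 4.548, B 3.641, C 3.569, H 1.178, G 4.365, E 3.479.
Rounding to the nearest integer: A 5, B 4, C 4, H 1, G 4, E 3 (total 21).

A 5, B 4, C 4, H 1, G 4, E 3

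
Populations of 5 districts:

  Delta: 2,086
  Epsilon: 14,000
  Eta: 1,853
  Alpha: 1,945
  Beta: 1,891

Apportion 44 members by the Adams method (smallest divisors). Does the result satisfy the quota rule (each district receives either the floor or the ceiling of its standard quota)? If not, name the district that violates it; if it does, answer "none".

Epsilon

Standard quotas: Delta 4.215, Epsilon 28.289, Eta 3.744, Alpha 3.930, Beta 3.821.
Adams allocation: Delta 5, Epsilon 27, Eta 4, Alpha 4, Beta 4.
Epsilon has quota 28.289 (lower 28, upper 29) but receives 27 — outside the quota interval.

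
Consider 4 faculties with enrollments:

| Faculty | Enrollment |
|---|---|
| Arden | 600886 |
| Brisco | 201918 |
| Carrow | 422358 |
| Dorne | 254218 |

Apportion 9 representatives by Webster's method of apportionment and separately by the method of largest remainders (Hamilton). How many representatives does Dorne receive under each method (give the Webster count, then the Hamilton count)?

Webster: Arden 4, Brisco 1, Carrow 2, Dorne 2.
Hamilton: Arden 4, Brisco 1, Carrow 3, Dorne 1.
Dorne gets 2 under Webster and 1 under Hamilton.

2 and 1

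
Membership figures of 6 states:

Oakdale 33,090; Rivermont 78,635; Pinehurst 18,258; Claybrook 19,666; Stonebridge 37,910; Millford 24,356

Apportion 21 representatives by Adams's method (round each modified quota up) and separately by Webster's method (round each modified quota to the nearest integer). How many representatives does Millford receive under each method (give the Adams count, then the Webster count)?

3 and 2

Adams: Oakdale 3, Rivermont 7, Pinehurst 2, Claybrook 2, Stonebridge 4, Millford 3.
Webster: Oakdale 3, Rivermont 8, Pinehurst 2, Claybrook 2, Stonebridge 4, Millford 2.
Millford gets 3 under Adams and 2 under Webster.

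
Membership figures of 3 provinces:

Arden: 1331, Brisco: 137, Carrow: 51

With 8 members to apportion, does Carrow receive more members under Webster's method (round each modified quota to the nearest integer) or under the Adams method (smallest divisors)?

Adams

Webster: Arden 7, Brisco 1, Carrow 0.
Adams: Arden 6, Brisco 1, Carrow 1.
Carrow gets 0 under Webster and 1 under Adams.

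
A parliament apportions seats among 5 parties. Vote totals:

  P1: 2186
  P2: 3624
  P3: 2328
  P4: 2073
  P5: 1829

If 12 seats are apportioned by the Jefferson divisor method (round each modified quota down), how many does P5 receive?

2

Standard divisor 12040/12 ≈ 1003.333; standard quotas: P1 2.179, P2 3.612, P3 2.320, P4 2.066, P5 1.823.
Rounding down gives 2, 3, 2, 2, 1 = 10 seats, so the divisor must be adjusted.
With modified divisor 800: modified quotas P1 2.732, P2 4.530, P3 2.910, P4 2.591, P5 2.286.
Rounding down: P1 2, P2 4, P3 2, P4 2, P5 2 (total 12).
P5 receives 2.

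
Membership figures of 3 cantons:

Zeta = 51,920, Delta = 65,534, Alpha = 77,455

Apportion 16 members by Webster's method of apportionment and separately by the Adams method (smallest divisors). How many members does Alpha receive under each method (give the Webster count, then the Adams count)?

Webster: Zeta 4, Delta 5, Alpha 7.
Adams: Zeta 4, Delta 6, Alpha 6.
Alpha gets 7 under Webster and 6 under Adams.

7 and 6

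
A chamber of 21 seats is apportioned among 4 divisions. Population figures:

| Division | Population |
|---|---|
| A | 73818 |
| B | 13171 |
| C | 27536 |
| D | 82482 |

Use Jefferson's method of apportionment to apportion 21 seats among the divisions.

Standard divisor 197007/21 ≈ 9381.286; standard quotas: A 7.869, B 1.404, C 2.935, D 8.792.
Rounding down gives 7, 1, 2, 8 = 18 seats, so the divisor must be adjusted.
With modified divisor 8700: modified quotas A 8.485, B 1.514, C 3.165, D 9.481.
Rounding down: A 8, B 1, C 3, D 9 (total 21).

A 8, B 1, C 3, D 9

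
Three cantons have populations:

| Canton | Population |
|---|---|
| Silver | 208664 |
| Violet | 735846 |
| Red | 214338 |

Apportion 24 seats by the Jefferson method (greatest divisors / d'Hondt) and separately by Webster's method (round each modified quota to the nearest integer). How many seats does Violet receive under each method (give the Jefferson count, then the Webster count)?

16 and 15

Jefferson: Silver 4, Violet 16, Red 4.
Webster: Silver 4, Violet 15, Red 5.
Violet gets 16 under Jefferson and 15 under Webster.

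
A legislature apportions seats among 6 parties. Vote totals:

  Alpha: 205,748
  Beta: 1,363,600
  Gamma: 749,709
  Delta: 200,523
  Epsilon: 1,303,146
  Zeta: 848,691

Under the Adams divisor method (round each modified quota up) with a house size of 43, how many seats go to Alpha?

2

Standard divisor 4671417/43 ≈ 108637.605; standard quotas: Alpha 1.894, Beta 12.552, Gamma 6.901, Delta 1.846, Epsilon 11.995, Zeta 7.812.
Rounding up gives 2, 13, 7, 2, 12, 8 = 44 seats, so the divisor must be adjusted.
With modified divisor 116100: modified quotas Alpha 1.772, Beta 11.745, Gamma 6.457, Delta 1.727, Epsilon 11.224, Zeta 7.310.
Rounding up: Alpha 2, Beta 12, Gamma 7, Delta 2, Epsilon 12, Zeta 8 (total 43).
Alpha receives 2.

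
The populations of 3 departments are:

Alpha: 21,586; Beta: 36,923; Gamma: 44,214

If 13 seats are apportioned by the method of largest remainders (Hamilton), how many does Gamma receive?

5

The standard divisor is 102723/13 ≈ 7901.769.
Standard quotas: Alpha 2.7318, Beta 4.6728, Gamma 5.5955.
Lower quotas: Alpha 2, Beta 4, Gamma 5 (sum 11, leaving 2 seats).
Remainders in descending order: Alpha 0.7318, Beta 0.6728, Gamma 0.5955.
Largest remainders: Alpha, Beta receive the extra seats.
Gamma receives 5.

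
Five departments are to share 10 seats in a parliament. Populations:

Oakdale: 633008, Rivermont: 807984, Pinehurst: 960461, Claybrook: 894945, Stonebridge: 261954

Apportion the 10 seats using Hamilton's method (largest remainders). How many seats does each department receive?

The standard divisor is 3558352/10 ≈ 355835.2.
Standard quotas: Oakdale 1.7789, Rivermont 2.2707, Pinehurst 2.6992, Claybrook 2.5151, Stonebridge 0.7362.
Lower quotas: Oakdale 1, Rivermont 2, Pinehurst 2, Claybrook 2, Stonebridge 0 (sum 7, leaving 3 seats).
Remainders in descending order: Oakdale 0.7789, Stonebridge 0.7362, Pinehurst 0.6992, Claybrook 0.5151, Rivermont 0.2707.
Largest remainders: Oakdale, Stonebridge, Pinehurst receive the extra seats.

Oakdale 2, Rivermont 2, Pinehurst 3, Claybrook 2, Stonebridge 1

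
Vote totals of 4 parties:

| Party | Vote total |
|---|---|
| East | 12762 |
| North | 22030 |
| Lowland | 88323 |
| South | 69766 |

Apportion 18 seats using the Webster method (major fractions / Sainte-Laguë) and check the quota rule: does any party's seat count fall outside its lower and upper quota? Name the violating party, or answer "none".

none

Standard quotas: East 1.191, North 2.056, Lowland 8.242, South 6.511.
Webster allocation: East 1, North 2, Lowland 8, South 7.
Every allocation lies between the lower and upper quota.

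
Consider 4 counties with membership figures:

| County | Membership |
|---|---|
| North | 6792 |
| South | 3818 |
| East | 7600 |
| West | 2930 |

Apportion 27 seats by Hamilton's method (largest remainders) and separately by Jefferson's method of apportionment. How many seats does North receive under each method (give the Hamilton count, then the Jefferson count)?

Hamilton: North 8, South 5, East 10, West 4.
Jefferson: North 9, South 5, East 10, West 3.
North gets 8 under Hamilton and 9 under Jefferson.

8 and 9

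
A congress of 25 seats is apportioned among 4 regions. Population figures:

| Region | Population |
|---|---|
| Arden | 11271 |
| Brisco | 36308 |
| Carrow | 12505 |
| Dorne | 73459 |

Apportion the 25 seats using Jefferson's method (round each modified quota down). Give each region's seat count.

Arden 2, Brisco 7, Carrow 2, Dorne 14

Standard divisor 133543/25 ≈ 5341.72; standard quotas: Arden 2.110, Brisco 6.797, Carrow 2.341, Dorne 13.752.
Rounding down gives 2, 6, 2, 13 = 23 seats, so the divisor must be adjusted.
With modified divisor 5000: modified quotas Arden 2.254, Brisco 7.262, Carrow 2.501, Dorne 14.692.
Rounding down: Arden 2, Brisco 7, Carrow 2, Dorne 14 (total 25).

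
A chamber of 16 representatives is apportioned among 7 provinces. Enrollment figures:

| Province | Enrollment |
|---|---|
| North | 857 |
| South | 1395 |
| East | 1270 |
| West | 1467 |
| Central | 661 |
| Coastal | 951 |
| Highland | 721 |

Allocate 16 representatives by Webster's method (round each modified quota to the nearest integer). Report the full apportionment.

North 2, South 3, East 3, West 3, Central 1, Coastal 2, Highland 2

Standard divisor 7322/16 ≈ 457.625; standard quotas: North 1.873, South 3.048, East 2.775, West 3.206, Central 1.444, Coastal 2.078, Highland 1.576.
Rounding to the nearest integer gives North 2, South 3, East 3, West 3, Central 1, Coastal 2, Highland 2 — total 16, matching the house size, so no adjustment is needed.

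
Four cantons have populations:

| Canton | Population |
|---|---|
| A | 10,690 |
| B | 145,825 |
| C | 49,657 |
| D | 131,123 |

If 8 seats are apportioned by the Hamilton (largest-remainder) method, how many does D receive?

The standard divisor is 337295/8 ≈ 42161.875.
Standard quotas: A 0.2535, B 3.4587, C 1.1778, D 3.1100.
Lower quotas: A 0, B 3, C 1, D 3 (sum 7, leaving 1 seat).
Remainders in descending order: B 0.4587, A 0.2535, C 0.1778, D 0.1100.
The surplus seat goes to B.
D receives 3.

3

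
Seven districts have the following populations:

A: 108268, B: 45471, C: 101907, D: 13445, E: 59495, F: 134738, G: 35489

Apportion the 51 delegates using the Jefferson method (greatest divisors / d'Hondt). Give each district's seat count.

A 11; B 5; C 11; D 1; E 6; F 14; G 3

Standard divisor 498813/51 ≈ 9780.647; standard quotas: A 11.070, B 4.649, C 10.419, D 1.375, E 6.083, F 13.776, G 3.628.
Rounding down gives 11, 4, 10, 1, 6, 13, 3 = 48 seats, so the divisor must be adjusted.
With modified divisor 9043.89: modified quotas A 11.971, B 5.028, C 11.268, D 1.487, E 6.578, F 14.898, G 3.924.
Rounding down: A 11, B 5, C 11, D 1, E 6, F 14, G 3 (total 51).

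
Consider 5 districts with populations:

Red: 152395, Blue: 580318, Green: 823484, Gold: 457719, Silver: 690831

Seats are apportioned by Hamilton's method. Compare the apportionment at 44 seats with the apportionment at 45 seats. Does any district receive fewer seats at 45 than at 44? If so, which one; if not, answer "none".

At 44 seats: Red 3, Blue 9, Green 13, Gold 8, Silver 11.
At 45 seats: Red 2, Blue 10, Green 14, Gold 8, Silver 11.
Red drops from 3 to 2.

Red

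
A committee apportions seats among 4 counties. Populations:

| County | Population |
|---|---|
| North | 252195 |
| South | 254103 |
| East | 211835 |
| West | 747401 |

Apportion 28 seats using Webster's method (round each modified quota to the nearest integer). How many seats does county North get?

Standard divisor 1465534/28 ≈ 52340.5; standard quotas: North 4.818, South 4.855, East 4.047, West 14.280.
Rounding to the nearest integer gives North 5, South 5, East 4, West 14 — total 28, matching the house size, so no adjustment is needed.
North receives 5.

5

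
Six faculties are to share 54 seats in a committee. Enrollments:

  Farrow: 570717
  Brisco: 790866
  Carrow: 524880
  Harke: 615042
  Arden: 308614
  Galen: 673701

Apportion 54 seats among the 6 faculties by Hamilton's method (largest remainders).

Farrow: 9, Brisco: 12, Carrow: 8, Harke: 10, Arden: 5, Galen: 10

The standard divisor is 3483820/54 ≈ 64515.185.
Standard quotas: Farrow 8.8462, Brisco 12.2586, Carrow 8.1358, Harke 9.5333, Arden 4.7836, Galen 10.4425.
Lower quotas: Farrow 8, Brisco 12, Carrow 8, Harke 9, Arden 4, Galen 10 (sum 51, leaving 3 seats).
Remainders in descending order: Farrow 0.8462, Arden 0.7836, Harke 0.5333, Galen 0.4425, Brisco 0.2586, Carrow 0.1358.
The surplus seats go to Farrow, Arden, Harke.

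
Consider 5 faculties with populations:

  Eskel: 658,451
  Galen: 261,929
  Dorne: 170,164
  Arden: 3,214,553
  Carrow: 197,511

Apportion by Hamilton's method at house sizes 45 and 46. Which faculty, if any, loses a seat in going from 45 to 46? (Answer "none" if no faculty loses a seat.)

Galen

At 45 seats: Eskel 6, Galen 3, Dorne 2, Arden 32, Carrow 2.
At 46 seats: Eskel 7, Galen 2, Dorne 2, Arden 33, Carrow 2.
Galen drops from 3 to 2.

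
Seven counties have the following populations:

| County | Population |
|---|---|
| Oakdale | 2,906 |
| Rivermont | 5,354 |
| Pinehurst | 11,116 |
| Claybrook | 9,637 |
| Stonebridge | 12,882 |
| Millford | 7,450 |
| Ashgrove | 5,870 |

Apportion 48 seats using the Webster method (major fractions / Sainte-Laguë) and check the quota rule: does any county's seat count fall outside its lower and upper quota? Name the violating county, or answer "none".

Standard quotas: Oakdale 2.526, Rivermont 4.654, Pinehurst 9.663, Claybrook 8.378, Stonebridge 11.199, Millford 6.477, Ashgrove 5.103.
Webster allocation: Oakdale 3, Rivermont 5, Pinehurst 10, Claybrook 8, Stonebridge 11, Millford 6, Ashgrove 5.
Every allocation lies between the lower and upper quota.

none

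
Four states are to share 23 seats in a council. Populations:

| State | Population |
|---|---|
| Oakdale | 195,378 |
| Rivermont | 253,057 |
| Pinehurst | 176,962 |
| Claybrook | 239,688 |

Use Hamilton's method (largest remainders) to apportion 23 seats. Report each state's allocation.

Standard divisor: 865085 ÷ 23 ≈ 37612.391.
Standard quotas: Oakdale 5.1945, Rivermont 6.7280, Pinehurst 4.7049, Claybrook 6.3726.
Lower quotas: Oakdale 5, Rivermont 6, Pinehurst 4, Claybrook 6 (sum 21, leaving 2 seats).
Remainders in descending order: Rivermont 0.7280, Pinehurst 0.7049, Claybrook 0.3726, Oakdale 0.1945.
Largest remainders: Rivermont, Pinehurst receive the extra seats.

Oakdale 5, Rivermont 7, Pinehurst 5, Claybrook 6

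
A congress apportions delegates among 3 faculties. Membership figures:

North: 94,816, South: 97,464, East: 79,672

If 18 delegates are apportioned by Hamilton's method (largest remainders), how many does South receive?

The standard divisor is 271952/18 ≈ 15108.444.
Standard quotas: North 6.2757, South 6.4510, East 5.2733.
Lower quotas: North 6, South 6, East 5 (sum 17, leaving 1 seat).
Remainders in descending order: South 0.4510, North 0.2757, East 0.2733.
The surplus seat goes to South.
South receives 7.

7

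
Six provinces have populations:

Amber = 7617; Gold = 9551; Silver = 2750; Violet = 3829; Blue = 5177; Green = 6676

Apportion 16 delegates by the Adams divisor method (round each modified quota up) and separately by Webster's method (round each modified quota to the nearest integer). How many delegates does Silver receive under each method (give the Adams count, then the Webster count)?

2 and 1

Adams: Amber 3, Gold 4, Silver 2, Violet 2, Blue 2, Green 3.
Webster: Amber 4, Gold 4, Silver 1, Violet 2, Blue 2, Green 3.
Silver gets 2 under Adams and 1 under Webster.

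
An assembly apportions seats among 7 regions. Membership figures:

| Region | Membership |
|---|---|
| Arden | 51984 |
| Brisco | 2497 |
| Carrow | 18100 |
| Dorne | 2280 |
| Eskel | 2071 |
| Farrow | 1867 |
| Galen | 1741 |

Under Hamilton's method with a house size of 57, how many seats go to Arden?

Standard divisor: 80540 ÷ 57 ≈ 1412.982.
Standard quotas: Arden 36.7903, Brisco 1.7672, Carrow 12.8098, Dorne 1.6136, Eskel 1.4657, Farrow 1.3213, Galen 1.2321.
Lower quotas: Arden 36, Brisco 1, Carrow 12, Dorne 1, Eskel 1, Farrow 1, Galen 1 (sum 53, leaving 4 seats).
Remainders in descending order: Carrow 0.8098, Arden 0.7903, Brisco 0.7672, Dorne 0.6136, Eskel 0.4657, Farrow 0.3213, Galen 0.2321.
The surplus seats go to Carrow, Arden, Brisco, Dorne.
Arden receives 37.

37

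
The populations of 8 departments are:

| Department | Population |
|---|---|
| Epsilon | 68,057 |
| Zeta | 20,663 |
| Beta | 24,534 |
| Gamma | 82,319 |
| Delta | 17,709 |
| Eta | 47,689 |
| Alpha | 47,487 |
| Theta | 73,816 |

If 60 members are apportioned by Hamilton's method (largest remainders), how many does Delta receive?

3

Total 382274; standard divisor 382274/60 ≈ 6371.233.
Standard quotas: Epsilon 10.6819, Zeta 3.2432, Beta 3.8507, Gamma 12.9204, Delta 2.7795, Eta 7.4850, Alpha 7.4533, Theta 11.5858.
Lower quotas: Epsilon 10, Zeta 3, Beta 3, Gamma 12, Delta 2, Eta 7, Alpha 7, Theta 11 (sum 55, leaving 5 seats).
Remainders in descending order: Gamma 0.9204, Beta 0.8507, Delta 0.7795, Epsilon 0.6819, Theta 0.5858, Eta 0.4850, Alpha 0.4533, Zeta 0.2432.
The surplus seats go to Gamma, Beta, Delta, Epsilon, Theta.
Delta receives 3.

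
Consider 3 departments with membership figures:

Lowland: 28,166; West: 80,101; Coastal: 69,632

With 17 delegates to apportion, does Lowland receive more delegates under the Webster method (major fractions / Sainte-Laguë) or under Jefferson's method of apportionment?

Webster: Lowland 3, West 7, Coastal 7.
Jefferson: Lowland 2, West 8, Coastal 7.
Lowland gets 3 under Webster and 2 under Jefferson.

Webster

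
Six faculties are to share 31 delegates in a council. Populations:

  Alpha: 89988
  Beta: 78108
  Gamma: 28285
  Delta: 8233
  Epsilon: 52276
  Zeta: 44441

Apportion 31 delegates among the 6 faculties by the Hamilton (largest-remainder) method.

Total 301331; standard divisor 301331/31 ≈ 9720.355.
Standard quotas: Alpha 9.2577, Beta 8.0355, Gamma 2.9099, Delta 0.8470, Epsilon 5.3780, Zeta 4.5720.
Lower quotas: Alpha 9, Beta 8, Gamma 2, Delta 0, Epsilon 5, Zeta 4 (sum 28, leaving 3 seats).
Remainders in descending order: Gamma 0.9099, Delta 0.8470, Zeta 0.5720, Epsilon 0.3780, Alpha 0.2577, Beta 0.0355.
The surplus seats go to Gamma, Delta, Zeta.

Alpha 9; Beta 8; Gamma 3; Delta 1; Epsilon 5; Zeta 5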